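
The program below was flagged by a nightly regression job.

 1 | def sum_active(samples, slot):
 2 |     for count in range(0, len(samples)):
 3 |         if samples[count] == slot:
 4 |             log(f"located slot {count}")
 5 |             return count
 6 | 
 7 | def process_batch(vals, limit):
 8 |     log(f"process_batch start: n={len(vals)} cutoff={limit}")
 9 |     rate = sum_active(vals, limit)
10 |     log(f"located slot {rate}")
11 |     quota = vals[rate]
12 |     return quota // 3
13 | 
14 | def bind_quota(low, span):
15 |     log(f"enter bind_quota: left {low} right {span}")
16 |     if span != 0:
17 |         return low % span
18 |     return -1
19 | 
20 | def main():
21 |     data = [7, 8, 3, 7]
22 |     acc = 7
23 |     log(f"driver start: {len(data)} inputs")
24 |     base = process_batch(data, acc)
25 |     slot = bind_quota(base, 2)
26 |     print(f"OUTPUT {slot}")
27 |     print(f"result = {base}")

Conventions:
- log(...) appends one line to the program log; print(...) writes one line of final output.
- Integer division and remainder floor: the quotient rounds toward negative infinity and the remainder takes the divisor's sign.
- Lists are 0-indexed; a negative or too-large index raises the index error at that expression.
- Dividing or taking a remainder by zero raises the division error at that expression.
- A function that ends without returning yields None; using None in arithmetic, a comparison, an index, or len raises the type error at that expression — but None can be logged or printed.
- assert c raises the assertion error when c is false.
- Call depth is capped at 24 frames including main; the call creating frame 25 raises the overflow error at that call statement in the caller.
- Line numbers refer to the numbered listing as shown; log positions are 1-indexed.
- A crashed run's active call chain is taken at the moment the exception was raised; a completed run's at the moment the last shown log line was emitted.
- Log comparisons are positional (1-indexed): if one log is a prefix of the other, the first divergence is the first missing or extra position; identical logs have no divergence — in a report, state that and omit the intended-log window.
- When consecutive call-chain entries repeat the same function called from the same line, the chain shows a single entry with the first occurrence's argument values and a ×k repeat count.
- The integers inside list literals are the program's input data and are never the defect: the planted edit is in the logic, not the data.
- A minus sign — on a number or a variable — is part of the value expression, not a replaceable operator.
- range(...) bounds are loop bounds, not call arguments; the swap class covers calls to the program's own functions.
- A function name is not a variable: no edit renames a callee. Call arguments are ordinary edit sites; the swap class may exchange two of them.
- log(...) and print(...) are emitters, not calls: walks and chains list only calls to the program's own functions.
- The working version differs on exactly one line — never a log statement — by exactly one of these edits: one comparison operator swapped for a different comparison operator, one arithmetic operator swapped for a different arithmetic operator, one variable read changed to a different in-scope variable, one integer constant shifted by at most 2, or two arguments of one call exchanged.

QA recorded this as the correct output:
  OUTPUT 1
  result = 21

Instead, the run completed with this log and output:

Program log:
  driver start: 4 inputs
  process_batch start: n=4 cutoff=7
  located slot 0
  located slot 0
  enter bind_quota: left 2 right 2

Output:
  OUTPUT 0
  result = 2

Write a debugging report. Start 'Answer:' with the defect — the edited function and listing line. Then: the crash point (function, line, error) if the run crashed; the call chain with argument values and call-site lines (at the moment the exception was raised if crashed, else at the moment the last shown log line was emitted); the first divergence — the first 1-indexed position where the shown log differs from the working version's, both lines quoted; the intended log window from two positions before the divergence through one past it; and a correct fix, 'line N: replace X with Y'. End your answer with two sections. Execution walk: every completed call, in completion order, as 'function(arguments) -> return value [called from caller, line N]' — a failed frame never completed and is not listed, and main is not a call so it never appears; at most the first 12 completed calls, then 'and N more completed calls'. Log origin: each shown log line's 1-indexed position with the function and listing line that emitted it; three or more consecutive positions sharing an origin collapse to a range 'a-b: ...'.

Answer: the defect is in process_batch at line 12.
Core observation: Position 5 is the first bad log line: 'enter bind_quota: left 2 right 2' should read 'enter bind_quota: left 21 right 2'.
Call chain: main -> bind_quota(2, 2) (called at line 25).
First divergence: at position 5 the run shows 'enter bind_quota: left 2 right 2' where the working version logs 'enter bind_quota: left 21 right 2'.
Intended log window:
  3: located slot 0
  4: located slot 0
  5: enter bind_quota: left 21 right 2
Execution walk:
  sum_active([7, 8, 3, 7], 7) -> 0  [called from process_batch, line 9]
  process_batch([7, 8, 3, 7], 7) -> 2  [called from main, line 24]
  bind_quota(2, 2) -> 0  [called from main, line 25]
Origin of each log line:
  1 — main, line 23
  2 — process_batch, line 8
  3 — sum_active, line 4
  4 — process_batch, line 10
  5 — bind_quota, line 15
A correct fix: line 12: replace `//` with `*`.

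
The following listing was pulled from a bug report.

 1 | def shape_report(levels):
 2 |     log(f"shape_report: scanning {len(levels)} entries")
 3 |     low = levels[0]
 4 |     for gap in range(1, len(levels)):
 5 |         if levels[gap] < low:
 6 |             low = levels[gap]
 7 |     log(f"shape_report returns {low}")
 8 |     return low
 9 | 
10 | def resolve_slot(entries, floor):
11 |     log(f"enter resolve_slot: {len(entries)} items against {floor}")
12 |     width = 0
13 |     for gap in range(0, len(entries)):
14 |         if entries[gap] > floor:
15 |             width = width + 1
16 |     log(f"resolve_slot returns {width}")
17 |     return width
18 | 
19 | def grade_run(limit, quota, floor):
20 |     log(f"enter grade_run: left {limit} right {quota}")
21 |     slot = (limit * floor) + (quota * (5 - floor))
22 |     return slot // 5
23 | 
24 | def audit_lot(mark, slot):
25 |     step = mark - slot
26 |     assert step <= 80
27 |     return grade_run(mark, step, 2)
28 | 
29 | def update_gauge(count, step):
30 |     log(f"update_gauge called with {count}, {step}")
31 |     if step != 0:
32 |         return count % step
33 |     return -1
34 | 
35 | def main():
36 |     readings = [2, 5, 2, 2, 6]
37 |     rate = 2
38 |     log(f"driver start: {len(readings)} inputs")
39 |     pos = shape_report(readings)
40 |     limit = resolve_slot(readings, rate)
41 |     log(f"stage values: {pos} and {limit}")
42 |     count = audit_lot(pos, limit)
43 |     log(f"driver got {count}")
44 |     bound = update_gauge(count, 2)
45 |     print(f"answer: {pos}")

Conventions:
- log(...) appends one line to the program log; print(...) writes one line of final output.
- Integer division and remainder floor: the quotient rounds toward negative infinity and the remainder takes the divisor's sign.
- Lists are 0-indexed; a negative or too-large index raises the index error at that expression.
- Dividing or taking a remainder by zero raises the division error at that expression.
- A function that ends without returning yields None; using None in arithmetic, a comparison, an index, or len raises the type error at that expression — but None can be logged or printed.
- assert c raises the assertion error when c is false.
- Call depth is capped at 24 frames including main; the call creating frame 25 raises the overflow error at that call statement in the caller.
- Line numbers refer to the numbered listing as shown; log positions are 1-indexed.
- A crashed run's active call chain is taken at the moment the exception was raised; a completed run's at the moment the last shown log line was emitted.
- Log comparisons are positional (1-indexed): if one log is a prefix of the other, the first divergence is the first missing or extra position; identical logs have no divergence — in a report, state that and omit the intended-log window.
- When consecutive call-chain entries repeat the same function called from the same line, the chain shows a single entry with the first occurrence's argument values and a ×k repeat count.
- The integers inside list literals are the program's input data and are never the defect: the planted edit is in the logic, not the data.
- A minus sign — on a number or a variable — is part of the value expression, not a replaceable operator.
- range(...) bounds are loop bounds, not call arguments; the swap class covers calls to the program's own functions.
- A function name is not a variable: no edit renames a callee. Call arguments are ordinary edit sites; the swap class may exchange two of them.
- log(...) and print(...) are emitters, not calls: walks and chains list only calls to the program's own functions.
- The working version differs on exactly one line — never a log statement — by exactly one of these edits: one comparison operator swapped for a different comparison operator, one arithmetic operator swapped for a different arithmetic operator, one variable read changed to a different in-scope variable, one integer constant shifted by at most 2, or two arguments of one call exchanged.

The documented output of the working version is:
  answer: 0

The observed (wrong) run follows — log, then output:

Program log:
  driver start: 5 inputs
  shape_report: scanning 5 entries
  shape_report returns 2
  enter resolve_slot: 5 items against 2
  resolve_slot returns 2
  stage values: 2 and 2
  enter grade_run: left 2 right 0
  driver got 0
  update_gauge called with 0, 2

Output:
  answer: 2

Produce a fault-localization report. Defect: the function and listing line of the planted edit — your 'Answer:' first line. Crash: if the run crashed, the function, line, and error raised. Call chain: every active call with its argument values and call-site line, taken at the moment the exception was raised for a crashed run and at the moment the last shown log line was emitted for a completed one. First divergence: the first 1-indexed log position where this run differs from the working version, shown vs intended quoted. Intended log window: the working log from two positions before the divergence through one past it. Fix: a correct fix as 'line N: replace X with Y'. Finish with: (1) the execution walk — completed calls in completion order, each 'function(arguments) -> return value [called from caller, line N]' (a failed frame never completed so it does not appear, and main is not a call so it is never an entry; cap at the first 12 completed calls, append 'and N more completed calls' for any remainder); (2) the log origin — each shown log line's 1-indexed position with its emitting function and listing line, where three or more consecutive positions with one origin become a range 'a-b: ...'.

Answer: the defect is in main at line 45.
Key fact: Log streams are identical — the defect surfaces only in the printed output.
Call chain: main -> update_gauge(0, 2) (called at line 44).
First divergence: none; the two logs match at every position.
Execution walk:
  shape_report([2, 5, 2, 2, 6]) -> 2  [called from main, line 39]
  resolve_slot([2, 5, 2, 2, 6], 2) -> 2  [called from main, line 40]
  grade_run(2, 0, 2) -> 0  [called from audit_lot, line 27]
  audit_lot(2, 2) -> 0  [called from main, line 42]
  update_gauge(0, 2) -> 0  [called from main, line 44]
Log origin:
  1 — main, line 38
  2 — shape_report, line 2
  3 — shape_report, line 7
  4 — resolve_slot, line 11
  5 — resolve_slot, line 16
  6 — main, line 41
  7 — grade_run, line 20
  8 — main, line 43
  9 — update_gauge, line 30
A correct fix: line 45: replace `pos` with `bound`.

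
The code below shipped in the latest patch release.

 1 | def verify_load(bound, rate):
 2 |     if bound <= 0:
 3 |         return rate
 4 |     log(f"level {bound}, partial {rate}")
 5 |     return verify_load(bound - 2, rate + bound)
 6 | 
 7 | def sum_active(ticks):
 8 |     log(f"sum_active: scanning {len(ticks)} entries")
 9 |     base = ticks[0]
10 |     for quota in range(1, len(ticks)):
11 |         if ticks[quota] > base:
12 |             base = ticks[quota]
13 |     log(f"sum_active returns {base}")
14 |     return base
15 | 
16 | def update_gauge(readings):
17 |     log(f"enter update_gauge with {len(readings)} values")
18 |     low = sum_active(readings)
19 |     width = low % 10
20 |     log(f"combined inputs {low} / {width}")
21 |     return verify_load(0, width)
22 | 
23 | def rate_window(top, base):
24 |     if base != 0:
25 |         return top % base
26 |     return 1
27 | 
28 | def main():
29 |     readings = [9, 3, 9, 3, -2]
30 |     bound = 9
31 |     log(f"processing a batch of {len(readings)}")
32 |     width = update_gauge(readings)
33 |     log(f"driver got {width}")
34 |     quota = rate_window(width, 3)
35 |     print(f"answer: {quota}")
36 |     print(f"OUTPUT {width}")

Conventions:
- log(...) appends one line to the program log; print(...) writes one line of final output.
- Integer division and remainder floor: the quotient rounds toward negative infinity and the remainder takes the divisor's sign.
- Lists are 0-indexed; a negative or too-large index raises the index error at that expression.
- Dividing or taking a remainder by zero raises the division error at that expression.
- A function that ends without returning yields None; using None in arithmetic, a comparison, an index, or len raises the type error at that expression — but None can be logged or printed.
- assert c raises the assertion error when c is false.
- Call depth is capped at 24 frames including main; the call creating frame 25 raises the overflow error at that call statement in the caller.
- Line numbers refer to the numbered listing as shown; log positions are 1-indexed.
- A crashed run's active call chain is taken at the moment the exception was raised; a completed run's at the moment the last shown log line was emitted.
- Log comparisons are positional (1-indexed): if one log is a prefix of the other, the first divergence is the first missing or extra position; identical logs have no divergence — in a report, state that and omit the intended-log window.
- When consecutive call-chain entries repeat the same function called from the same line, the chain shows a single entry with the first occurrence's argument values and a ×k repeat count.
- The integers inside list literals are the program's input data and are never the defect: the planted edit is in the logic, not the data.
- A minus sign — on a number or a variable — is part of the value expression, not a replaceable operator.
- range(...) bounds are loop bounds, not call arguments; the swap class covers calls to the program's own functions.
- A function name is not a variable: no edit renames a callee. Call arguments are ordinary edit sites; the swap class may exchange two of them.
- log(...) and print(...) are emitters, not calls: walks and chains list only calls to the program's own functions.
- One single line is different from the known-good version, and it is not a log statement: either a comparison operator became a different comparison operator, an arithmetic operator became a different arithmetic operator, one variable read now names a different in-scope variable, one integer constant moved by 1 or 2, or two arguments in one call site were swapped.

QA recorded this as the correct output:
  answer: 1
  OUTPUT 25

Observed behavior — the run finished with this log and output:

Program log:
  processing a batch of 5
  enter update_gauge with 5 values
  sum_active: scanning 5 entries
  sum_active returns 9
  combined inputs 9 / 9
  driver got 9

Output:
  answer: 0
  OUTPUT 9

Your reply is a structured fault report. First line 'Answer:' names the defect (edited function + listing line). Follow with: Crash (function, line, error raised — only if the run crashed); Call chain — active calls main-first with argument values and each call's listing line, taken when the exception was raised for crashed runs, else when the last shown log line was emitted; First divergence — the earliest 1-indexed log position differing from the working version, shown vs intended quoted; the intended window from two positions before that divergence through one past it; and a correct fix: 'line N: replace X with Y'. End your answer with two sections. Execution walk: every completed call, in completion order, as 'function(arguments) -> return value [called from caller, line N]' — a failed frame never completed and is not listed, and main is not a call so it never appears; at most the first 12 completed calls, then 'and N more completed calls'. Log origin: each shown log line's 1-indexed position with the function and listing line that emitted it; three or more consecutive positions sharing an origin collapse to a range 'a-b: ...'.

Answer: the defect is in update_gauge at line 21.
Core observation: Position 6 is the first bad log line: 'driver got 9' should read 'level 9, partial 0'.
Call chain: main.
First divergence: position 6; shown 'driver got 9' vs intended 'level 9, partial 0'.
Intended log window:
  4: sum_active returns 9
  5: combined inputs 9 / 9
  6: level 9, partial 0
  7: level 7, partial 9
Execution walk:
  sum_active([9, 3, 9, 3, -2]) -> 9  [called from update_gauge, line 18]
  verify_load(0, 9) -> 9  [called from update_gauge, line 21]
  update_gauge([9, 3, 9, 3, -2]) -> 9  [called from main, line 32]
  rate_window(9, 3) -> 0  [called from main, line 34]
Origin of each log line:
  1: logged in main at line 31
  2: logged in update_gauge at line 17
  3: logged in sum_active at line 8
  4: logged in sum_active at line 13
  5: logged in update_gauge at line 20
  6: logged in main at line 33
A correct fix: line 21: replace `verify_load(0, width)` with `verify_load(width, 0)`.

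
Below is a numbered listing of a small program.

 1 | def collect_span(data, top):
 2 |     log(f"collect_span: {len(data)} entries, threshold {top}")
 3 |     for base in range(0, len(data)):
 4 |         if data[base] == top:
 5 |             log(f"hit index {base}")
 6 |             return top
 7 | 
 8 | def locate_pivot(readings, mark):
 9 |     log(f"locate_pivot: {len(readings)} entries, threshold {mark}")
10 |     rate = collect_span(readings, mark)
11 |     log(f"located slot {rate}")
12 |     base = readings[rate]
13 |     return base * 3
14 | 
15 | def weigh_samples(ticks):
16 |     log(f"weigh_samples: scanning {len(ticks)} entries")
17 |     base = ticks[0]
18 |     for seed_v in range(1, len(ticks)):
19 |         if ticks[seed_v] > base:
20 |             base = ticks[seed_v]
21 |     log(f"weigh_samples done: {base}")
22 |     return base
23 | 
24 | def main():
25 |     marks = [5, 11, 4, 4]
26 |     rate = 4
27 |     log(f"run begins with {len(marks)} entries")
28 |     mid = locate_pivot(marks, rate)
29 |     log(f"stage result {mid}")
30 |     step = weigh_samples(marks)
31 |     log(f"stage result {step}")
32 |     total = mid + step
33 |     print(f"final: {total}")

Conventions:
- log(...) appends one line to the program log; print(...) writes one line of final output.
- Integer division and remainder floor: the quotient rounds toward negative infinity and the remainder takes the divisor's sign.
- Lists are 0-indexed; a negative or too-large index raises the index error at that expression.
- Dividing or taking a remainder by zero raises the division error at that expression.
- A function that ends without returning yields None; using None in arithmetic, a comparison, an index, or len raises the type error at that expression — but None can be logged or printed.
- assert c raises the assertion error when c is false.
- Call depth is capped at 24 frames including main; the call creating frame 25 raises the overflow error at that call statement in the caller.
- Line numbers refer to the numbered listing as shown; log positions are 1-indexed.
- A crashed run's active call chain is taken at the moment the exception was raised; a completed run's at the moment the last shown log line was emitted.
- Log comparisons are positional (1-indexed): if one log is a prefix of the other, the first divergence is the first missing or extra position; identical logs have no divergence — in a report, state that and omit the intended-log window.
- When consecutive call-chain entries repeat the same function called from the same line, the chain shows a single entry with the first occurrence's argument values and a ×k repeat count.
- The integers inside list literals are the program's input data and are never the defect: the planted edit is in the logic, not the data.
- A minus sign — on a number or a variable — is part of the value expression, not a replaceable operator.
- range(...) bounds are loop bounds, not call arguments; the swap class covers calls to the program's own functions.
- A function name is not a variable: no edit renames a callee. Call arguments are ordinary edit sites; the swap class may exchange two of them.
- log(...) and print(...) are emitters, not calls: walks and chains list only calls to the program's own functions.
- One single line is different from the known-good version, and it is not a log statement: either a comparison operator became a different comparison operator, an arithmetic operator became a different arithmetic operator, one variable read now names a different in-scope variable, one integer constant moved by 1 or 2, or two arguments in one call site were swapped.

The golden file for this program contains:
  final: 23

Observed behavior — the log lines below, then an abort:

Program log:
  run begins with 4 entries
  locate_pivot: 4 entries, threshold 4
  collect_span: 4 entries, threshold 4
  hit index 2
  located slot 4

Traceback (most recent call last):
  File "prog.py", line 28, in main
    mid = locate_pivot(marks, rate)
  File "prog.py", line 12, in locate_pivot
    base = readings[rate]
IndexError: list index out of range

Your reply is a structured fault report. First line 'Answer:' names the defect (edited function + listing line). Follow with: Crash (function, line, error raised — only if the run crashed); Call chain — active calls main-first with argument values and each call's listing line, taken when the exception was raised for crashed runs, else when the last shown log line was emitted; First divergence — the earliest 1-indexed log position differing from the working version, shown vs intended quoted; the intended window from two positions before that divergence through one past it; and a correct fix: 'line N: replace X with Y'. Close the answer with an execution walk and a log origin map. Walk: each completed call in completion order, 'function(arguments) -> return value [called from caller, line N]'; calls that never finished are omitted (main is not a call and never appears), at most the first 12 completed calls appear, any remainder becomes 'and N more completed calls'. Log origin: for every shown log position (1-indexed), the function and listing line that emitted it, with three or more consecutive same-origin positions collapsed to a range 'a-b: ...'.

Answer: the defect is in collect_span at line 6.
Key observation: Everything matches until log position 5, which reads 'located slot 4' in place of 'located slot 2'.
Crash: locate_pivot, line 12, IndexError.
Call chain: main -> locate_pivot([5, 11, 4, 4], 4) (called at line 28).
First divergence: position 5 — the shown line 'located slot 4' should read 'located slot 2'.
Intended log window:
  3: collect_span: 4 entries, threshold 4
  4: hit index 2
  5: located slot 2
  6: stage result 12
Execution walk:
  collect_span([5, 11, 4, 4], 4) -> 4  [called from locate_pivot, line 10]
Log line origins:
  1: emitted by main (line 27)
  2: emitted by locate_pivot (line 9)
  3: emitted by collect_span (line 2)
  4: emitted by collect_span (line 5)
  5: emitted by locate_pivot (line 11)
A correct fix: line 6: replace `top` with `base`.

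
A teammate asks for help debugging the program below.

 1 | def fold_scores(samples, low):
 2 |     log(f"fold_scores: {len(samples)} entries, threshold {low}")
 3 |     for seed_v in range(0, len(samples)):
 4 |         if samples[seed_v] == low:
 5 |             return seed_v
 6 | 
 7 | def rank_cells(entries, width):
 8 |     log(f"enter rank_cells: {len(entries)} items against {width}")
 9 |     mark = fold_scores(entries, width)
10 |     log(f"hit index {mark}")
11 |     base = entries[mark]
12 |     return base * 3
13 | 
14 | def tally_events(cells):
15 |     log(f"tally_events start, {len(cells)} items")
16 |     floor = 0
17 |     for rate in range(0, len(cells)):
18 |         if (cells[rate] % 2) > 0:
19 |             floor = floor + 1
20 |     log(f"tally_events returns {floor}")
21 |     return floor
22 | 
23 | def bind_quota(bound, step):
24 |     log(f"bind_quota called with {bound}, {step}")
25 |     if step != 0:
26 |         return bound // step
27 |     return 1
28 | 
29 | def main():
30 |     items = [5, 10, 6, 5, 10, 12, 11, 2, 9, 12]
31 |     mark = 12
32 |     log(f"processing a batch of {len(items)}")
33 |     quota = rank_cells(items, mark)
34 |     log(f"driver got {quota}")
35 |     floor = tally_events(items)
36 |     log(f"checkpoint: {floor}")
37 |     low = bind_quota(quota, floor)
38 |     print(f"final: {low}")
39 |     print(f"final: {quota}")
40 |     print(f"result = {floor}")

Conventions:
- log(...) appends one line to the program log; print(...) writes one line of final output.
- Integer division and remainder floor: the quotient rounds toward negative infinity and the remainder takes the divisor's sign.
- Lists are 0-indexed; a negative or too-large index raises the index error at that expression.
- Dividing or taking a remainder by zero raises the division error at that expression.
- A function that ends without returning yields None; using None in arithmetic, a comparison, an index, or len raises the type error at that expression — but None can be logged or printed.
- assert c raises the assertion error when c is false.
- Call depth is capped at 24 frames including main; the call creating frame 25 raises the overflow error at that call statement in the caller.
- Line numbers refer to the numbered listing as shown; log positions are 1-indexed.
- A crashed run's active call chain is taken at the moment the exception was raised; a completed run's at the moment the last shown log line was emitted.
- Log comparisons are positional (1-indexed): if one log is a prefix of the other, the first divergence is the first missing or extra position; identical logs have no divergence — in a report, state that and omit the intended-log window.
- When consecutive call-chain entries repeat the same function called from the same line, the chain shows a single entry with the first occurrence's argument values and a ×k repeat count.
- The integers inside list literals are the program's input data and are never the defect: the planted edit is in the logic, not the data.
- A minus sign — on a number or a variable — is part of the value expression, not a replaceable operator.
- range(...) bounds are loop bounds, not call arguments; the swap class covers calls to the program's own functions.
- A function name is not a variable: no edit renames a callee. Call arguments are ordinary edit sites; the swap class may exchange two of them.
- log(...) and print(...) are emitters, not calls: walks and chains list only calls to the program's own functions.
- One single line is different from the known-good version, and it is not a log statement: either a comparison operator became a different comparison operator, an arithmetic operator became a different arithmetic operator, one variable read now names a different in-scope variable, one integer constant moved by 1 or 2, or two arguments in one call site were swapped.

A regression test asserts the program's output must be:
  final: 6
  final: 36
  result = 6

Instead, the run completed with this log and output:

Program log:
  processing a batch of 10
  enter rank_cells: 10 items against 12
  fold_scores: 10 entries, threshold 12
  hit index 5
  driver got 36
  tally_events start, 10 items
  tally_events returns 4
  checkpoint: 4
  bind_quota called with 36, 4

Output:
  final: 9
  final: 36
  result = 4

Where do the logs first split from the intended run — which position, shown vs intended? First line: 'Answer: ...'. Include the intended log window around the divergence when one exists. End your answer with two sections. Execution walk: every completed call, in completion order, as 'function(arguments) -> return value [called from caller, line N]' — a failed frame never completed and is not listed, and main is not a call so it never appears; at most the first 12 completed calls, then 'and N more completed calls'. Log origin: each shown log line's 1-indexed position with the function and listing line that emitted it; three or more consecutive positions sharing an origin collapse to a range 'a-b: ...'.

Answer: position 7 — shown 'tally_events returns 4', intended 'tally_events returns 6'.
Intended log window:
  5: driver got 36
  6: tally_events start, 10 items
  7: tally_events returns 6
  8: checkpoint: 6
Execution walk:
  fold_scores([5, 10, 6, 5, 10, 12, 11, 2, 9, 12], 12) -> 5  [called from rank_cells, line 9]
  rank_cells([5, 10, 6, 5, 10, 12, 11, 2, 9, 12], 12) -> 36  [called from main, line 33]
  tally_events([5, 10, 6, 5, 10, 12, 11, 2, 9, 12]) -> 4  [called from main, line 35]
  bind_quota(36, 4) -> 9  [called from main, line 37]
Origin of each log line:
  1: emitted by main (line 32)
  2: emitted by rank_cells (line 8)
  3: emitted by fold_scores (line 2)
  4: emitted by rank_cells (line 10)
  5: emitted by main (line 34)
  6: emitted by tally_events (line 15)
  7: emitted by tally_events (line 20)
  8: emitted by main (line 36)
  9: emitted by bind_quota (line 24)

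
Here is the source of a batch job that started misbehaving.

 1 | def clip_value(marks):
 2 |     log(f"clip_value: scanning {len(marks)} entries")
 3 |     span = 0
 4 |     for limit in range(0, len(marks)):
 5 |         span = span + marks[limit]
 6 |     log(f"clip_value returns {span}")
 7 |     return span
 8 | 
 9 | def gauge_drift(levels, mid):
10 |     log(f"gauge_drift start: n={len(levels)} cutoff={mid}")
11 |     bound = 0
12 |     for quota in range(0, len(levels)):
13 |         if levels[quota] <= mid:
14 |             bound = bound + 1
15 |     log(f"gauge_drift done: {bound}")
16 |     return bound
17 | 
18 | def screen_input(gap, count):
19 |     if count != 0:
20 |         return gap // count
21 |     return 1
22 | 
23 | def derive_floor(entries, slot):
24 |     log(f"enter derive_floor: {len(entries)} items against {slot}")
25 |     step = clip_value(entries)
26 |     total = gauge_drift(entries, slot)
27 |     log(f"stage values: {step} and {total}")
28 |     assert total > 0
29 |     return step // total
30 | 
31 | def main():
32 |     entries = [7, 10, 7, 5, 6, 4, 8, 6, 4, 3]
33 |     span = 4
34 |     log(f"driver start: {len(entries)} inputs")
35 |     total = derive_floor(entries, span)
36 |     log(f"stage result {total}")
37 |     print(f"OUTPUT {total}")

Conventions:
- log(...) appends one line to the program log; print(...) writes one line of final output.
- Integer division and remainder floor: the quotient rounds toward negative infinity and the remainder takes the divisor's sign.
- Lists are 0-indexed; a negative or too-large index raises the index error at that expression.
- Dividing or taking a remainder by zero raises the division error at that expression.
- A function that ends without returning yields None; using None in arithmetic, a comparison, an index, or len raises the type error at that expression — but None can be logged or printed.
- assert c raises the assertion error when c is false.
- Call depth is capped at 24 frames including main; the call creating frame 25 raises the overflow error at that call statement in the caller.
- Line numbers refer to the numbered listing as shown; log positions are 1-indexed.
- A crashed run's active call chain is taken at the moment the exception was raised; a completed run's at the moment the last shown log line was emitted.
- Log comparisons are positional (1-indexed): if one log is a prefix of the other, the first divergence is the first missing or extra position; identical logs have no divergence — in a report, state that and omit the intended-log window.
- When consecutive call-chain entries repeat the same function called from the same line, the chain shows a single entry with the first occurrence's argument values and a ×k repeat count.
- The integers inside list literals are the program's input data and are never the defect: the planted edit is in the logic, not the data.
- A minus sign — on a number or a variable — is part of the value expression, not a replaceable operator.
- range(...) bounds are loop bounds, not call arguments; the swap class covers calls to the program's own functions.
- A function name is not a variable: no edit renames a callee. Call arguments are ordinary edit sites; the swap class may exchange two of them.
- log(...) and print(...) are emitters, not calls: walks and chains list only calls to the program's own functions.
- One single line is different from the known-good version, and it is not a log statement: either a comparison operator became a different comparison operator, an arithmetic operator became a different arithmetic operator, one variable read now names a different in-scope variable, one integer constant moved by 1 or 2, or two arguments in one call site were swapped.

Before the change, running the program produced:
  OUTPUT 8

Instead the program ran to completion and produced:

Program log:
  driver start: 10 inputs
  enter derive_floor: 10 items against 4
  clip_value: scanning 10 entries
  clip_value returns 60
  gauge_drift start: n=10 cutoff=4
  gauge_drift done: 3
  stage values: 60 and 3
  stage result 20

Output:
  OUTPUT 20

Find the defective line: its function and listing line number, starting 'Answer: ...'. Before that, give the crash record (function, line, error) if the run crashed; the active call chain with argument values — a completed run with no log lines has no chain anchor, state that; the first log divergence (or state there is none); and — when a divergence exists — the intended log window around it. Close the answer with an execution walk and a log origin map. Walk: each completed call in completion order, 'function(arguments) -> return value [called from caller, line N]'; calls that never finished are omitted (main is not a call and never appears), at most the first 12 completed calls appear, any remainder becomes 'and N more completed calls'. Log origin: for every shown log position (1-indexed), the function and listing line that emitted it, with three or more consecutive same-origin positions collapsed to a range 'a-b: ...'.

Answer: the defect is in gauge_drift at line 13.
Core observation: The earliest visible damage is log position 6 — 'gauge_drift done: 3' rather than the intended 'gauge_drift done: 7'.
Call chain: main.
First divergence: position 6 — shown 'gauge_drift done: 3', intended 'gauge_drift done: 7'.
Intended log window:
  4: clip_value returns 60
  5: gauge_drift start: n=10 cutoff=4
  6: gauge_drift done: 7
  7: stage values: 60 and 7
Execution walk:
  clip_value([7, 10, 7, 5, 6, 4, 8, 6, 4, 3]) -> 60  [called from derive_floor, line 25]
  gauge_drift([7, 10, 7, 5, 6, 4, 8, 6, 4, 3], 4) -> 3  [called from derive_floor, line 26]
  derive_floor([7, 10, 7, 5, 6, 4, 8, 6, 4, 3], 4) -> 20  [called from main, line 35]
Origin of each log line:
  1: emitted by main (line 34)
  2: emitted by derive_floor (line 24)
  3: emitted by clip_value (line 2)
  4: emitted by clip_value (line 6)
  5: emitted by gauge_drift (line 10)
  6: emitted by gauge_drift (line 15)
  7: emitted by derive_floor (line 27)
  8: emitted by main (line 36)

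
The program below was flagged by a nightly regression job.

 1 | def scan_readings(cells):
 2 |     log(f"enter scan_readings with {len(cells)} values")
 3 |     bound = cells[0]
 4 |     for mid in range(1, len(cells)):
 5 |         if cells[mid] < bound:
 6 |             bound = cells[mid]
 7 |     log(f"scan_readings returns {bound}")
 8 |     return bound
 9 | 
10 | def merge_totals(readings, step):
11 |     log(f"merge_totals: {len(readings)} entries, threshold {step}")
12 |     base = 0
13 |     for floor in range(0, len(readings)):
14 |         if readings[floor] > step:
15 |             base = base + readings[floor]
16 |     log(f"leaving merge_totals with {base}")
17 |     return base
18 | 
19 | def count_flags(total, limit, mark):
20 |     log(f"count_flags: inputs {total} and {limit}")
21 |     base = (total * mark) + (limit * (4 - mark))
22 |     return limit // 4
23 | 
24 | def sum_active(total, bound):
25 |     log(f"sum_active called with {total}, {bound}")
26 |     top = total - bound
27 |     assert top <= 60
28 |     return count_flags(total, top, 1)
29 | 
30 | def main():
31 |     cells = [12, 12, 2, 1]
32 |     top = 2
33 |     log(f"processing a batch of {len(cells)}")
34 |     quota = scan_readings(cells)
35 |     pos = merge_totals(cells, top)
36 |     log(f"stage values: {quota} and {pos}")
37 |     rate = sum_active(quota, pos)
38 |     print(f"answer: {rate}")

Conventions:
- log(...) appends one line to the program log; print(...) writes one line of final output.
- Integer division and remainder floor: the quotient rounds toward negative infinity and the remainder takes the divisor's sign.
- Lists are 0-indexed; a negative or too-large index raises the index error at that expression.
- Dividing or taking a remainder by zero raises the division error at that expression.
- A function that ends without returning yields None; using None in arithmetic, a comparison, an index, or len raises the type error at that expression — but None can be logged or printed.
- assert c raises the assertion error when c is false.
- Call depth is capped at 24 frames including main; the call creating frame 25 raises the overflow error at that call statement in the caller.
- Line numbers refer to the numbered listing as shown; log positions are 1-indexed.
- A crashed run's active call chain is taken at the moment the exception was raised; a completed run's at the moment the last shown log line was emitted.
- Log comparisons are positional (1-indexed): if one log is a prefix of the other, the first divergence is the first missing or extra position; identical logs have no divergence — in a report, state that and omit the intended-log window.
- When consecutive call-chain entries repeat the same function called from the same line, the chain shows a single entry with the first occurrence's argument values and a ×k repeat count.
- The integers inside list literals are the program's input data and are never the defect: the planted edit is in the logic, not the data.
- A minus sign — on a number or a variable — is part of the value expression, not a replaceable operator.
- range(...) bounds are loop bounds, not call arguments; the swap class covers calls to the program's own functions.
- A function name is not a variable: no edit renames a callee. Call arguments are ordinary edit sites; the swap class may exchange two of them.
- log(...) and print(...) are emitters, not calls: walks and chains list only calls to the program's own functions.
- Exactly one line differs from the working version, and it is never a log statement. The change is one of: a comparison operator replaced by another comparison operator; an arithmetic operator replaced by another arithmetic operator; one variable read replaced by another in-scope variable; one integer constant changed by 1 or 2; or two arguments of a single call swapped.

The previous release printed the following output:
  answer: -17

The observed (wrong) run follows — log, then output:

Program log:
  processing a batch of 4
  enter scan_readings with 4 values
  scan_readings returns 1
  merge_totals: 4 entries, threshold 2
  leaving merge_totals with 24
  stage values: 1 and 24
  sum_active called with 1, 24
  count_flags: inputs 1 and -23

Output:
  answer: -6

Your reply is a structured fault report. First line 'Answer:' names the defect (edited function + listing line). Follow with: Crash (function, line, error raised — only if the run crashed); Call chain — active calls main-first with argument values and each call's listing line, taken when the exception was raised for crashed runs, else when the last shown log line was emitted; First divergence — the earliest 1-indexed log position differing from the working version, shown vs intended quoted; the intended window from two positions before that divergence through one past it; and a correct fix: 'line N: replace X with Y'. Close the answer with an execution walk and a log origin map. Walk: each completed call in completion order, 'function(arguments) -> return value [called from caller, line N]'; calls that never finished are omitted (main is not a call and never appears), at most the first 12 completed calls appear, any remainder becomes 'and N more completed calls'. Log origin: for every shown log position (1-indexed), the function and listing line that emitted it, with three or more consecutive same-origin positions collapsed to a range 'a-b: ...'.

Answer: the defect is in count_flags at line 22.
Key fact: The logs agree in full; only the final output differs.
Call chain: main -> sum_active(1, 24) (called at line 37) -> count_flags(1, -23, 1) (called at line 28).
First divergence: there is none — every log position agrees.
Execution walk:
  scan_readings([12, 12, 2, 1]) -> 1  [called from main, line 34]
  merge_totals([12, 12, 2, 1], 2) -> 24  [called from main, line 35]
  count_flags(1, -23, 1) -> -6  [called from sum_active, line 28]
  sum_active(1, 24) -> -6  [called from main, line 37]
Log origins:
  1 — main, line 33
  2 — scan_readings, line 2
  3 — scan_readings, line 7
  4 — merge_totals, line 11
  5 — merge_totals, line 16
  6 — main, line 36
  7 — sum_active, line 25
  8 — count_flags, line 20
A correct fix: line 22: replace `limit` with `base`.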